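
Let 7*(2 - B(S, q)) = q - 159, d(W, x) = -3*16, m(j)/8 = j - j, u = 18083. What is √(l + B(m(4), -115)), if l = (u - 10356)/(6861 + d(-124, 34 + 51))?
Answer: √10684018667/15897 ≈ 6.5021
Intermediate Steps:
m(j) = 0 (m(j) = 8*(j - j) = 8*0 = 0)
d(W, x) = -48
B(S, q) = 173/7 - q/7 (B(S, q) = 2 - (q - 159)/7 = 2 - (-159 + q)/7 = 2 + (159/7 - q/7) = 173/7 - q/7)
l = 7727/6813 (l = (18083 - 10356)/(6861 - 48) = 7727/6813 ≈ 1.1342)
√(l + B(m(4), -115)) = √(7727/6813 + (173/7 - ⅐*(-115))) = √(7727/6813 + (173/7 + 115/7)) = √(7727/6813 + 288/7) = √(2016233/47691) = √10684018667/15897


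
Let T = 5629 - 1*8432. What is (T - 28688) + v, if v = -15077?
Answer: -46568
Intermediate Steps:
T = -2803 (T = 5629 - 8432 = -2803)
(T - 28688) + v = (-2803 - 28688) - 15077 = -31491 - 15077 = -46568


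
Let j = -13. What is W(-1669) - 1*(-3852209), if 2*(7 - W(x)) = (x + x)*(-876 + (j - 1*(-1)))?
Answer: 2370144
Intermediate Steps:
W(x) = 7 + 888*x (W(x) = 7 - (x + x)*(-876 + (-13 - 1*(-1)))/2 = 7 - 2*x*(-876 + (-13 + 1))/2 = 7 - 2*x*(-876 - 12)/2 = 7 - 2*x*(-888)/2 = 7 - (-888)*x = 7 + 888*x)
W(-1669) - 1*(-3852209) = (7 + 888*(-1669)) - 1*(-3852209) = (7 - 1482072) + 3852209 = -1482065 + 3852209 = 2370144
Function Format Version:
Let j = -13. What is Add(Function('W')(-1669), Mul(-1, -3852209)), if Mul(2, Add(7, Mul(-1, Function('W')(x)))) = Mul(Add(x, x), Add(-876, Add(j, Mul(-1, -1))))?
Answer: 2370144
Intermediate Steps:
Function('W')(x) = Add(7, Mul(888, x)) (Function('W')(x) = Add(7, Mul(Rational(-1, 2), Mul(Add(x, x), Add(-876, Add(-13, Mul(-1, -1)))))) = Add(7, Mul(Rational(-1, 2), Mul(Mul(2, x), Add(-876, Add(-13, 1))))) = Add(7, Mul(Rational(-1, 2), Mul(Mul(2, x), Add(-876, -12)))) = Add(7, Mul(Rational(-1, 2), Mul(Mul(2, x), -888))) = Add(7, Mul(Rational(-1, 2), Mul(-1776, x))) = Add(7, Mul(888, x)))
Add(Function('W')(-1669), Mul(-1, -3852209)) = Add(Add(7, Mul(888, -1669)), Mul(-1, -3852209)) = Add(Add(7, -1482072), 3852209) = Add(-1482065, 3852209) = 2370144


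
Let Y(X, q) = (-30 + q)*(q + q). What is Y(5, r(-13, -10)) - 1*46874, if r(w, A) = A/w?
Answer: -7929306/169 ≈ -46919.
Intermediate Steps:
Y(X, q) = 2*q*(-30 + q) (Y(X, q) = (-30 + q)*(2*q) = 2*q*(-30 + q))
Y(5, r(-13, -10)) - 1*46874 = 2*(-10/(-13))*(-30 - 10/(-13)) - 1*46874 = 2*(-10*(-1/13))*(-30 - 10*(-1/13)) - 46874 = 2*(10/13)*(-30 + 10/13) - 46874 = 2*(10/13)*(-380/13) - 46874 = -7600/169 - 46874 = -7929306/169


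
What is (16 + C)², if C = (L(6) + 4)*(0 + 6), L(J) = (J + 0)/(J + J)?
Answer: 1849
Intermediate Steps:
L(J) = ½ (L(J) = J/((2*J)) = J*(1/(2*J)) = ½)
C = 27 (C = (½ + 4)*(0 + 6) = (9/2)*6 = 27)
(16 + C)² = (16 + 27)² = 43² = 1849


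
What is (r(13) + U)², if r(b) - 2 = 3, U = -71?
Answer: 4356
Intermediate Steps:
r(b) = 5 (r(b) = 2 + 3 = 5)
(r(13) + U)² = (5 - 71)² = (-66)² = 4356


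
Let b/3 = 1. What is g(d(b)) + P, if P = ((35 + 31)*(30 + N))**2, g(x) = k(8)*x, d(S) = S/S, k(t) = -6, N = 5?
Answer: 5336094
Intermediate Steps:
b = 3 (b = 3*1 = 3)
d(S) = 1
g(x) = -6*x
P = 5336100 (P = ((35 + 31)*(30 + 5))**2 = (66*35)**2 = 2310**2 = 5336100)
g(d(b)) + P = -6*1 + 5336100 = -6 + 5336100 = 5336094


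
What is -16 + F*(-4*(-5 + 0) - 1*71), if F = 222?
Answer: -11338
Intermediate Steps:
-16 + F*(-4*(-5 + 0) - 1*71) = -16 + 222*(-4*(-5 + 0) - 1*71) = -16 + 222*(-4*(-5) - 71) = -16 + 222*(20 - 71) = -16 + 222*(-51) = -16 - 11322 = -11338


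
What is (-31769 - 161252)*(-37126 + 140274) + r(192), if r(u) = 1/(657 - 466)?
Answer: -3802758450627/191 ≈ -1.9910e+10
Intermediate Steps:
r(u) = 1/191
(-31769 - 161252)*(-37126 + 140274) + r(192) = (-31769 - 161252)*(-37126 + 140274) + 1/191 = -193021*103148 + 1/191 = -19909730108 + 1/191 = -3802758450627/191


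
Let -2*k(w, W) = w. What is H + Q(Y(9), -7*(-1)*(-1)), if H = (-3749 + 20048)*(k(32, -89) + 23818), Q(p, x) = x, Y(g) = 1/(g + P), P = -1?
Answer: 387948791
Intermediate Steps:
k(w, W) = -w/2
Y(g) = 1/(-1 + g) (Y(g) = 1/(g - 1) = 1/(-1 + g))
H = 387948798 (H = (-3749 + 20048)*(-½*32 + 23818) = 16299*(-16 + 23818) = 16299*23802 = 387948798)
H + Q(Y(9), -7*(-1)*(-1)) = 387948798 - 7*(-1)*(-1) = 387948798 + 7*(-1) = 387948798 - 7 = 387948791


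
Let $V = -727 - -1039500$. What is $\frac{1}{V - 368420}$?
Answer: $\frac{1}{670353} \approx 1.4918 \cdot 10^{-6}$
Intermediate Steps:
$V = 1038773$ ($V = -727 + 1039500 = 1038773$)
$\frac{1}{V - 368420} = \frac{1}{1038773 - 368420} = \frac{1}{670353}$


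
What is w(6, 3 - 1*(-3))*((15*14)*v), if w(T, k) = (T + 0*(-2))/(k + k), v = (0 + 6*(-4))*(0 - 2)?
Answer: 5040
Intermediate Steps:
v = 48 (v = (0 - 24)*(-2) = -24*(-2) = 48)
w(T, k) = T/(2*k) (w(T, k) = (T + 0)/((2*k)) = T*(1/(2*k)) = T/(2*k))
w(6, 3 - 1*(-3))*((15*14)*v) = ((½)*6/(3 - 1*(-3)))*((15*14)*48) = ((½)*6/(3 + 3))*(210*48) = ((½)*6/6)*10080 = ((½)*6*(⅙))*10080 = (½)*10080 = 5040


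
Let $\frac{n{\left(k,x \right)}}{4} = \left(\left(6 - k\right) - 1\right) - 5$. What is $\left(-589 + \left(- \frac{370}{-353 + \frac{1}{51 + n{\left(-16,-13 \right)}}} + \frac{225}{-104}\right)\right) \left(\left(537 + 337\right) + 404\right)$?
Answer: $- \frac{795981377223}{1055444} \approx -7.5417 \cdot 10^{5}$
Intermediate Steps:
$n{\left(k,x \right)} = - 4 k$ ($n{\left(k,x \right)} = 4 \left(\left(\left(6 - k\right) - 1\right) - 5\right) = 4 \left(\left(5 - k\right) - 5\right) = 4 \left(- k\right) = - 4 k$)
$\left(-589 + \left(- \frac{370}{-353 + \frac{1}{51 + n{\left(-16,-13 \right)}}} + \frac{225}{-104}\right)\right) \left(\left(537 + 337\right) + 404\right) = \left(-589 - \left(\frac{225}{104} + \frac{370}{-353 + \frac{1}{51 - -64}}\right)\right) \left(\left(537 + 337\right) + 404\right) = \left(-589 - \left(\frac{225}{104} + \frac{370}{-353 + \frac{1}{51 + 64}}\right)\right) \left(874 + 404\right) = \left(-589 - \left(\frac{225}{104} + \frac{370}{-353 + \frac{1}{115}}\right)\right) 1278 = \left(-589 - \left(\frac{225}{104} + \frac{370}{- \frac{40594}{115}}\right)\right) 1278 = \left(-589 - \frac{2354225}{2110888}\right) 1278 = \left(- \frac{1245667257}{2110888}\right) 1278 = - \frac{795981377223}{1055444}$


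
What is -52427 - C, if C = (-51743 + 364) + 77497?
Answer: -78545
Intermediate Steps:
C = 26118 (C = -51379 + 77497 = 26118)
-52427 - C = -52427 - 1*26118 = -52427 - 26118 = -78545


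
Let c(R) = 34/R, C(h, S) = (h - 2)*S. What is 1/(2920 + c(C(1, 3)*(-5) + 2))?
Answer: 1/2922 ≈ 0.00034223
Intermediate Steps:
C(h, S) = S*(-2 + h) (C(h, S) = (-2 + h)*S = S*(-2 + h))
1/(2920 + c(C(1, 3)*(-5) + 2)) = 1/(2920 + 34/((3*(-2 + 1))*(-5) + 2)) = 1/(2920 + 34/((3*(-1))*(-5) + 2)) = 1/(2920 + 34/(-3*(-5) + 2)) = 1/(2920 + 34/(15 + 2)) = 1/(2920 + 34/17) = 1/(2920 + 34*(1/17)) = 1/(2920 + 2) = 1/2922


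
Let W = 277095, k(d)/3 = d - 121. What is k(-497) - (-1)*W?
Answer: 275241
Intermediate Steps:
k(d) = -363 + 3*d (k(d) = 3*(d - 121) = 3*(-121 + d) = -363 + 3*d)
k(-497) - (-1)*W = (-363 + 3*(-497)) - (-1)*277095 = (-363 - 1491) - 1*(-277095) = -1854 + 277095 = 275241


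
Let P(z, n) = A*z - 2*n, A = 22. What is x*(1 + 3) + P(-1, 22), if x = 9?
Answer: -30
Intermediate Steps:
P(z, n) = -2*n + 22*z (P(z, n) = 22*z - 2*n = -2*n + 22*z)
x*(1 + 3) + P(-1, 22) = 9*(1 + 3) + (-2*22 + 22*(-1)) = 9*4 + (-44 - 22) = 36 - 66 = -30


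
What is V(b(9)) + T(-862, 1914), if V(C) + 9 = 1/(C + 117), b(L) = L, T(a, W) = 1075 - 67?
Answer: 125875/126 ≈ 999.01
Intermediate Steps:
T(a, W) = 1008
V(C) = -9 + 1/(117 + C) (V(C) = -9 + 1/(C + 117) = -9 + 1/(117 + C))
V(b(9)) + T(-862, 1914) = (-1052 - 9*9)/(117 + 9) + 1008 = (-1052 - 81)/126 + 1008 = (1/126)*(-1133) + 1008 = -1133/126 + 1008 = 125875/126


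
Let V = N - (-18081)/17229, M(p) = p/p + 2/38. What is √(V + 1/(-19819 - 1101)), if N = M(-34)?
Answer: √2738345263753662130/1141363820 ≈ 1.4498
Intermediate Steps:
M(p) = 20/19 (M(p) = 1 + 2*(1/38) = 1 + 1/19 = 20/19)
N = 20/19 ≈ 1.0526
V = 229373/109117 (V = 20/19 - (-18081)/17229 = 20/19 - 1*(-6027/5743) = 20/19 + 6027/5743 = 229373/109117 ≈ 2.1021)
√(V + 1/(-19819 - 1101)) = √(229373/109117 + 1/(-19819 - 1101)) = √(229373/109117 + 1/(-20920)) = √(229373/109117 - 1/20920) = √(4798374043/2282727640) = √2738345263753662130/1141363820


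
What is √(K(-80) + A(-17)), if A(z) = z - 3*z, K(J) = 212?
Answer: √246 ≈ 15.684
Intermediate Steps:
A(z) = -2*z
√(K(-80) + A(-17)) = √(212 - 2*(-17)) = √(212 + 34) = √246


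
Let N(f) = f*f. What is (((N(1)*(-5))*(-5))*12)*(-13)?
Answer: -3900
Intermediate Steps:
N(f) = f**2
(((N(1)*(-5))*(-5))*12)*(-13) = (((1**2*(-5))*(-5))*12)*(-13) = (((1*(-5))*(-5))*12)*(-13) = (-5*(-5)*12)*(-13) = (25*12)*(-13) = 300*(-13) = -3900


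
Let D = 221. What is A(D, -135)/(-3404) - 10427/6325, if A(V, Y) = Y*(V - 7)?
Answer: 3200777/468050 ≈ 6.8385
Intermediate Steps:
A(V, Y) = Y*(-7 + V)
A(D, -135)/(-3404) - 10427/6325 = -135*(-7 + 221)/(-3404) - 10427/6325 = -135*214*(-1/3404) - 10427*1/6325 = -28890*(-1/3404) - 10427/6325 = 14445/1702 - 10427/6325 = 3200777/468050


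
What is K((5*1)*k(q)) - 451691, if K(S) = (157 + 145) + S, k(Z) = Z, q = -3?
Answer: -451404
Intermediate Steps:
K(S) = 302 + S
K((5*1)*k(q)) - 451691 = (302 + (5*1)*(-3)) - 451691 = (302 + 5*(-3)) - 451691 = (302 - 15) - 451691 = 287 - 451691 = -451404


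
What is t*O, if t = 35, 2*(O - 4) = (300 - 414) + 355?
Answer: 8715/2 ≈ 4357.5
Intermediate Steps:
O = 249/2 (O = 4 + ((300 - 414) + 355)/2 = 4 + (-114 + 355)/2 = 4 + (1/2)*241 = 4 + 241/2 = 249/2 ≈ 124.50)
t*O = 35*(249/2) = 8715/2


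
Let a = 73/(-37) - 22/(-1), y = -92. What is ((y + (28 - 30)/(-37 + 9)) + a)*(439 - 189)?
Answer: -4655625/259 ≈ -17975.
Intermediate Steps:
a = 741/37 (a = 73*(-1/37) - 22*(-1) = -73/37 + 22 = 741/37 ≈ 20.027)
((y + (28 - 30)/(-37 + 9)) + a)*(439 - 189) = ((-92 + (28 - 30)/(-37 + 9)) + 741/37)*(439 - 189) = ((-92 - 2/(-28)) + 741/37)*250 = ((-92 - 2*(-1/28)) + 741/37)*250 = ((-92 + 1/14) + 741/37)*250 = (-1287/14 + 741/37)*250 = -37245/518*250 = -4655625/259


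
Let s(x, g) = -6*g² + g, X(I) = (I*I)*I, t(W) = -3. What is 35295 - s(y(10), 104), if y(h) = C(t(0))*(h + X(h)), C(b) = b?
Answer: 100087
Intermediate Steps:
X(I) = I³ (X(I) = I²*I = I³)
y(h) = -3*h - 3*h³ (y(h) = -3*(h + h³) = -3*h - 3*h³)
s(x, g) = g - 6*g²
35295 - s(y(10), 104) = 35295 - 104*(1 - 6*104) = 35295 - 104*(1 - 624) = 35295 - 104*(-623) = 35295 - 1*(-64792) = 35295 + 64792 = 100087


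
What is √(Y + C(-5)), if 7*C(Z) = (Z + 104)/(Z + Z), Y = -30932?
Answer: I*√151573730/70 ≈ 175.88*I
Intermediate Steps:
C(Z) = (104 + Z)/(14*Z) (C(Z) = ((Z + 104)/(Z + Z))/7 = ((104 + Z)/((2*Z)))/7 = ((104 + Z)*(1/(2*Z)))/7 = ((104 + Z)/(2*Z))/7 = (104 + Z)/(14*Z))
√(Y + C(-5)) = √(-30932 + (1/14)*(104 - 5)/(-5)) = √(-30932 + (1/14)*(-⅕)*99) = √(-30932 - 99/70) = √(-2165339/70) = I*√151573730/70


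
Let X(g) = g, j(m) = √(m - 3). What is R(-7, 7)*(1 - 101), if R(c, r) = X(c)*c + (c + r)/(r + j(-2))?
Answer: -4900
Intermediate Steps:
j(m) = √(-3 + m)
R(c, r) = c² + (c + r)/(r + I*√5) (R(c, r) = c*c + (c + r)/(r + √(-3 - 2)) = c² + (c + r)/(r + √(-5)) = c² + (c + r)/(r + I*√5))
R(-7, 7)*(1 - 101) = ((-7 + 7 + 7*(-7)² + I*√5*(-7)²)/(7 + I*√5))*(1 - 101) = ((-7 + 7 + 7*49 + I*√5*49)/(7 + I*√5))*(-100) = ((-7 + 7 + 343 + 49*I*√5)/(7 + I*√5))*(-100) = ((343 + 49*I*√5)/(7 + I*√5))*(-100) = -100*(343 + 49*I*√5)/(7 + I*√5)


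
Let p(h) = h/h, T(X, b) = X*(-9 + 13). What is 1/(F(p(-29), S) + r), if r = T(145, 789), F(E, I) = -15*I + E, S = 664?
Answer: -1/9379 ≈ -0.00010662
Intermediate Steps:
T(X, b) = 4*X (T(X, b) = X*4 = 4*X)
p(h) = 1
F(E, I) = E - 15*I
r = 580 (r = 4*145 = 580)
1/(F(p(-29), S) + r) = 1/((1 - 15*664) + 580) = 1/((1 - 9960) + 580) = 1/(-9959 + 580) = 1/(-9379) = -1/9379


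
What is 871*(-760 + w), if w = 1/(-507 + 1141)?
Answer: -419681769/634 ≈ -6.6196e+5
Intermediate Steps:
w = 1/634 ≈ 0.0015773
871*(-760 + w) = 871*(-760 + 1/634) = 871*(-481839/634) = -419681769/634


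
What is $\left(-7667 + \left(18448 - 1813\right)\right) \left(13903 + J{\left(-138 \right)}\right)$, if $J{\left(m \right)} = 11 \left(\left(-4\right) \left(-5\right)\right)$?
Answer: $126655064$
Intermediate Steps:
$J{\left(m \right)} = 220$ ($J{\left(m \right)} = 11 \cdot 20 = 220$)
$\left(-7667 + \left(18448 - 1813\right)\right) \left(13903 + J{\left(-138 \right)}\right) = \left(-7667 + \left(18448 - 1813\right)\right) \left(13903 + 220\right) = \left(-7667 + 16635\right) 14123 = 8968 \cdot 14123 = 126655064$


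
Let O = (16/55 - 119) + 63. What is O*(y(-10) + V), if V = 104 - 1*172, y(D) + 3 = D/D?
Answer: 42896/11 ≈ 3899.6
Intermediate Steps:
y(D) = -2 (y(D) = -3 + D/D = -3 + 1 = -2)
O = -3064/55 (O = (16*(1/55) - 119) + 63 = (16/55 - 119) + 63 = -6529/55 + 63 = -3064/55 ≈ -55.709)
V = -68 (V = 104 - 172 = -68)
O*(y(-10) + V) = -3064*(-2 - 68)/55 = -3064/55*(-70) = 42896/11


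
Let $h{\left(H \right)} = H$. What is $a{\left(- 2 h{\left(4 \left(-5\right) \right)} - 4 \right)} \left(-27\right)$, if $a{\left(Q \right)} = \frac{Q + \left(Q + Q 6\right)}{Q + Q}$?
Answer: $-108$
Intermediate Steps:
$a{\left(Q \right)} = 4$ ($a{\left(Q \right)} = \frac{Q + \left(Q + 6 Q\right)}{2 Q} = \left(Q + 7 Q\right) \frac{1}{2 Q} = 8 Q \frac{1}{2 Q} = 4$)
$a{\left(- 2 h{\left(4 \left(-5\right) \right)} - 4 \right)} \left(-27\right) = 4 \left(-27\right) = -108$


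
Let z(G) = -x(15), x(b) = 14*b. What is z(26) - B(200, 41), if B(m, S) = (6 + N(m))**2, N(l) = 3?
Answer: -291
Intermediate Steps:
B(m, S) = 81 (B(m, S) = (6 + 3)**2 = 9**2 = 81)
z(G) = -210 (z(G) = -14*15 = -1*210 = -210)
z(26) - B(200, 41) = -210 - 1*81 = -210 - 81 = -291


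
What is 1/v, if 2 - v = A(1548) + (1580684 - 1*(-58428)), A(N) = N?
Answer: -1/1640658 ≈ -6.0951e-7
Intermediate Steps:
v = -1640658 (v = 2 - (1548 + (1580684 - 1*(-58428))) = 2 - (1548 + (1580684 + 58428)) = 2 - (1548 + 1639112) = 2 - 1*1640660 = 2 - 1640660 = -1640658)
1/v = 1/(-1640658) = -1/1640658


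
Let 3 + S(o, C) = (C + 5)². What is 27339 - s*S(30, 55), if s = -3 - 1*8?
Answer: 66906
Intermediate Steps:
S(o, C) = -3 + (5 + C)² (S(o, C) = -3 + (C + 5)² = -3 + (5 + C)²)
s = -11 (s = -3 - 8 = -11)
27339 - s*S(30, 55) = 27339 - (-11)*(-3 + (5 + 55)²) = 27339 - (-11)*(-3 + 60²) = 27339 - (-11)*(-3 + 3600) = 27339 - (-11)*3597 = 27339 - 1*(-39567) = 27339 + 39567 = 66906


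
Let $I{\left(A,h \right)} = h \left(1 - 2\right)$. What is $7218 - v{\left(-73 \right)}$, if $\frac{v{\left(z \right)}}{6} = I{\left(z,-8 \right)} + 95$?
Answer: $6600$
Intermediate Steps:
$I{\left(A,h \right)} = - h$ ($I{\left(A,h \right)} = h \left(-1\right) = - h$)
$v{\left(z \right)} = 618$ ($v{\left(z \right)} = 6 \left(\left(-1\right) \left(-8\right) + 95\right) = 6 \left(8 + 95\right) = 6 \cdot 103 = 618$)
$7218 - v{\left(-73 \right)} = 7218 - 618 = 6600$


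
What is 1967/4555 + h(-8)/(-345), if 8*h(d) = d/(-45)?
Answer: 6106624/14143275 ≈ 0.43177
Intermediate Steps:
h(d) = -d/360 (h(d) = (d/(-45))/8 = (d*(-1/45))/8 = (-d/45)/8 = -d/360)
1967/4555 + h(-8)/(-345) = 1967/4555 - 1/360*(-8)/(-345) = 1967*(1/4555) + (1/45)*(-1/345) = 1967/4555 - 1/15525 = 6106624/14143275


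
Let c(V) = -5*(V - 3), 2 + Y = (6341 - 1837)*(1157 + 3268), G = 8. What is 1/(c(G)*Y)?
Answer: -1/498254950 ≈ -2.0070e-9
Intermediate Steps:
Y = 19930198 (Y = -2 + (6341 - 1837)*(1157 + 3268) = -2 + 4504*4425 = -2 + 19930200 = 19930198)
c(V) = 15 - 5*V (c(V) = -5*(-3 + V) = 15 - 5*V)
1/(c(G)*Y) = 1/((15 - 5*8)*19930198) = 1/((15 - 40)*19930198) = 1/(-25*19930198) = 1/(-498254950) = -1/498254950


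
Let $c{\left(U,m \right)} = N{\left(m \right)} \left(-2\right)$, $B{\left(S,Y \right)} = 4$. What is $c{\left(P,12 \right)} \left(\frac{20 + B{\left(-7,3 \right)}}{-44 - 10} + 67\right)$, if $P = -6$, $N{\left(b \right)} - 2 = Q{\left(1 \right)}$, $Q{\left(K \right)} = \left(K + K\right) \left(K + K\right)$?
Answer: $- \frac{2396}{3} \approx -798.67$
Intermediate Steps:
$Q{\left(K \right)} = 4 K^{2}$ ($Q{\left(K \right)} = 2 K 2 K = 4 K^{2}$)
$N{\left(b \right)} = 6$ ($N{\left(b \right)} = 2 + 4 \cdot 1^{2} = 2 + 4 \cdot 1 = 2 + 4 = 6$)
$c{\left(U,m \right)} = -12$ ($c{\left(U,m \right)} = 6 \left(-2\right) = -12$)
$c{\left(P,12 \right)} \left(\frac{20 + B{\left(-7,3 \right)}}{-44 - 10} + 67\right) = - 12 \left(\frac{20 + 4}{-44 - 10} + 67\right) = - 12 \left(\frac{24}{-54} + 67\right) = - 12 \left(24 \left(- \frac{1}{54}\right) + 67\right) = - 12 \left(- \frac{4}{9} + 67\right) = \left(-12\right) \frac{599}{9} = - \frac{2396}{3}$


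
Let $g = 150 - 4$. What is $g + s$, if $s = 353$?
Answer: $499$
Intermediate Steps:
$g = 146$
$g + s = 146 + 353 = 499$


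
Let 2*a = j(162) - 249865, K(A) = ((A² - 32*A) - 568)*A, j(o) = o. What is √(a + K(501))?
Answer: 47*√212422/2 ≈ 10831.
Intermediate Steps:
K(A) = A*(-568 + A² - 32*A) (K(A) = (-568 + A² - 32*A)*A = A*(-568 + A² - 32*A))
a = -249703/2 (a = (162 - 249865)/2 = (½)*(-249703) = -249703/2 ≈ -1.2485e+5)
√(a + K(501)) = √(-249703/2 + 501*(-568 + 501² - 32*501)) = √(-249703/2 + 501*(-568 + 251001 - 16032)) = √(-249703/2 + 501*234401) = √(-249703/2 + 117434901) = √(234620099/2) = 47*√212422/2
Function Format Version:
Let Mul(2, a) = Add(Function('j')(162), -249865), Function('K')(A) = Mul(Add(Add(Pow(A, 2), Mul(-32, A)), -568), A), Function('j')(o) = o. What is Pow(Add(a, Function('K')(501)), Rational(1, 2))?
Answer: Mul(Rational(47, 2), Pow(212422, Rational(1, 2))) ≈ 10831.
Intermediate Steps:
Function('K')(A) = Mul(A, Add(-568, Pow(A, 2), Mul(-32, A))) (Function('K')(A) = Mul(Add(-568, Pow(A, 2), Mul(-32, A)), A) = Mul(A, Add(-568, Pow(A, 2), Mul(-32, A))))
a = Rational(-249703, 2) (a = Mul(Rational(1, 2), Add(162, -249865)) = Mul(Rational(1, 2), -249703) = Rational(-249703, 2) ≈ -1.2485e+5)
Pow(Add(a, Function('K')(501)), Rational(1, 2)) = Pow(Add(Rational(-249703, 2), Mul(501, Add(-568, Pow(501, 2), Mul(-32, 501)))), Rational(1, 2)) = Pow(Add(Rational(-249703, 2), Mul(501, Add(-568, 251001, -16032))), Rational(1, 2)) = Pow(Add(Rational(-249703, 2), Mul(501, 234401)), Rational(1, 2)) = Pow(Add(Rational(-249703, 2), 117434901), Rational(1, 2)) = Pow(Rational(234620099, 2), Rational(1, 2)) = Mul(Rational(47, 2), Pow(212422, Rational(1, 2)))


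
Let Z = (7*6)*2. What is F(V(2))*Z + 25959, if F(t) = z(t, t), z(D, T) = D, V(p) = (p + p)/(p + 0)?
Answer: 26127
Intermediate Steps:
Z = 84 (Z = 42*2 = 84)
V(p) = 2 (V(p) = (2*p)/p = 2)
F(t) = t
F(V(2))*Z + 25959 = 2*84 + 25959 = 168 + 25959 = 26127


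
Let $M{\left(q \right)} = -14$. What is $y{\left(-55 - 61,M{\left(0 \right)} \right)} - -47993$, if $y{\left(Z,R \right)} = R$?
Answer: $47979$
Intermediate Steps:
$y{\left(-55 - 61,M{\left(0 \right)} \right)} - -47993 = -14 - -47993 = -14 + 47993 = 47979$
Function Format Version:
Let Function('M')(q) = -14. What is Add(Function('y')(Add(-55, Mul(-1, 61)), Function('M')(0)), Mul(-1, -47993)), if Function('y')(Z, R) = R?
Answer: 47979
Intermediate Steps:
Add(Function('y')(Add(-55, Mul(-1, 61)), Function('M')(0)), Mul(-1, -47993)) = Add(-14, Mul(-1, -47993)) = Add(-14, 47993) = 47979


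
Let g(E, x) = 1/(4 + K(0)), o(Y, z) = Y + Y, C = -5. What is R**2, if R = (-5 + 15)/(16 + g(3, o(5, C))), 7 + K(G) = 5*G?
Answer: 900/2209 ≈ 0.40742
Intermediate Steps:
K(G) = -7 + 5*G
o(Y, z) = 2*Y
g(E, x) = -1/3 (g(E, x) = 1/(4 + (-7 + 5*0)) = 1/(4 + (-7 + 0)) = 1/(4 - 7) = 1/(-3) = -1/3)
R = 30/47 (R = (-5 + 15)/(16 - 1/3) = 10/(47/3) = 10*(3/47) = 30/47 ≈ 0.63830)
R**2 = (30/47)**2 = 900/2209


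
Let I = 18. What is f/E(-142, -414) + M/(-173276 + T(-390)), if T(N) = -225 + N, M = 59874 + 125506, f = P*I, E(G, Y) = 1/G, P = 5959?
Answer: -2648569480144/173891 ≈ -1.5231e+7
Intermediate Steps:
f = 107262 (f = 5959*18 = 107262)
M = 185380
f/E(-142, -414) + M/(-173276 + T(-390)) = 107262/(1/(-142)) + 185380/(-173276 + (-225 - 390)) = 107262/(-1/142) + 185380/(-173276 - 615) = 107262*(-142) + 185380/(-173891) = -15231204 + 185380*(-1/173891) = -15231204 - 185380/173891 = -2648569480144/173891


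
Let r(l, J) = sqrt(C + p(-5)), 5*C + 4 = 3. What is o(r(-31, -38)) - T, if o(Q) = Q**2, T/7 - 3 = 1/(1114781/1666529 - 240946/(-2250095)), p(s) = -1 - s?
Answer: -381496671913019/14549533253145 ≈ -26.221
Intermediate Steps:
C = -1/5 (C = -4/5 + (1/5)*3 = -4/5 + 3/5 = -1/5 ≈ -0.20000)
T = 87356979654994/2909906650629 (T = 21 + 7/(1114781/1666529 - 240946/(-2250095)) = 21 + 7/(1114781*(1/1666529) - 240946*(-1/2250095)) = 21 + 7/(1114781/1666529 + 240946/2250095) = 21 + 7/(2909906650629/3749848570255) = 21 + 7*(3749848570255/2909906650629) = 21 + 26248939991785/2909906650629 = 87356979654994/2909906650629 ≈ 30.021)
r(l, J) = sqrt(95)/5 (r(l, J) = sqrt(-1/5 + (-1 - 1*(-5))) = sqrt(-1/5 + (-1 + 5)) = sqrt(-1/5 + 4) = sqrt(19/5) = sqrt(95)/5)
o(r(-31, -38)) - T = (sqrt(95)/5)**2 - 1*87356979654994/2909906650629 = 19/5 - 87356979654994/2909906650629 = -381496671913019/14549533253145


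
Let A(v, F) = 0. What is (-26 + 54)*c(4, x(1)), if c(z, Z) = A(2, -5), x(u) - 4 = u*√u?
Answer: 0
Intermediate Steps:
x(u) = 4 + u^(3/2) (x(u) = 4 + u*√u = 4 + u^(3/2))
c(z, Z) = 0
(-26 + 54)*c(4, x(1)) = (-26 + 54)*0 = 28*0 = 0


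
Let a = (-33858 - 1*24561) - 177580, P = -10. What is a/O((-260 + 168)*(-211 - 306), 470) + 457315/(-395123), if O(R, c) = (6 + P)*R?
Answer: 6241710237/75174521488 ≈ 0.083030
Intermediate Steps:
O(R, c) = -4*R (O(R, c) = (6 - 10)*R = -4*R)
a = -235999 (a = (-33858 - 24561) - 177580 = -58419 - 177580 = -235999)
a/O((-260 + 168)*(-211 - 306), 470) + 457315/(-395123) = -235999*(-1/(4*(-260 + 168)*(-211 - 306))) + 457315/(-395123) = -235999/((-(-368)*(-517))) + 457315*(-1/395123) = -235999/((-4*47564)) - 457315/395123 = -235999/(-190256) - 457315/395123 = -235999*(-1/190256) - 457315/395123 = 235999/190256 - 457315/395123 = 6241710237/75174521488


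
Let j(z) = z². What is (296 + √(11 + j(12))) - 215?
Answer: 81 + √155 ≈ 93.450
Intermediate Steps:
(296 + √(11 + j(12))) - 215 = (296 + √(11 + 12²)) - 215 = (296 + √(11 + 144)) - 215 = (296 + √155) - 215 = 81 + √155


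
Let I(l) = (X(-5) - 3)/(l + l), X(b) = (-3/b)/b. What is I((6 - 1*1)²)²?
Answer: 1521/390625 ≈ 0.0038938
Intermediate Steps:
X(b) = -3/b²
I(l) = -39/(25*l) (I(l) = (-3/(-5)² - 3)/(l + l) = (-3*1/25 - 3)/((2*l)) = (-3/25 - 3)*(1/(2*l)) = -39/(25*l))
I((6 - 1*1)²)² = (-39/(25*(6 - 1*1)²))² = (-39/(25*(6 - 1)²))² = (-39/(25*(5²)))² = (-39/25/25)² = (-39/25*1/25)² = (-39/625)² = 1521/390625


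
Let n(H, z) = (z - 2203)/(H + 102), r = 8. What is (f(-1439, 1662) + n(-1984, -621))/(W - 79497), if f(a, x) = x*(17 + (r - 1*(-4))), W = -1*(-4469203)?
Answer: 22677865/2065356673 ≈ 0.010980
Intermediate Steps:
W = 4469203
f(a, x) = 29*x (f(a, x) = x*(17 + (8 - 1*(-4))) = x*(17 + (8 + 4)) = x*(17 + 12) = x*29 = 29*x)
n(H, z) = (-2203 + z)/(102 + H)
(f(-1439, 1662) + n(-1984, -621))/(W - 79497) = (29*1662 + (-2203 - 621)/(102 - 1984))/(4469203 - 79497) = (48198 - 2824/(-1882))/4389706 = (48198 - 1/1882*(-2824))*(1/4389706) = (48198 + 1412/941)*(1/4389706) = (45355730/941)*(1/4389706) = 22677865/2065356673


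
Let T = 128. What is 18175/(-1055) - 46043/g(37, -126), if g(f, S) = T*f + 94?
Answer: -27272123/1019130 ≈ -26.760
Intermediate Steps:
g(f, S) = 94 + 128*f (g(f, S) = 128*f + 94 = 94 + 128*f)
18175/(-1055) - 46043/g(37, -126) = 18175/(-1055) - 46043/(94 + 128*37) = 18175*(-1/1055) - 46043/(94 + 4736) = -3635/211 - 46043/4830 = -27272123/1019130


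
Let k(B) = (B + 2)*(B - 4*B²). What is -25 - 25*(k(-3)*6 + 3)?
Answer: -5950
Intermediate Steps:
k(B) = (2 + B)*(B - 4*B²)
-25 - 25*(k(-3)*6 + 3) = -25 - 25*(-3*(2 - 7*(-3) - 4*(-3)²)*6 + 3) = -25 - 25*(-3*(2 + 21 - 4*9)*6 + 3) = -25 - 25*(-3*(2 + 21 - 36)*6 + 3) = -25 - 25*(-3*(-13)*6 + 3) = -25 - 25*(39*6 + 3) = -25 - 25*(234 + 3) = -25 - 25*237 = -25 - 5925 = -5950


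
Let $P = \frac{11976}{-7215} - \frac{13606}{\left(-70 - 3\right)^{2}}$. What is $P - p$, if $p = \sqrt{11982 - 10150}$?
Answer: $- \frac{53995798}{12816245} - 2 \sqrt{458} \approx -47.015$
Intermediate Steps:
$p = 2 \sqrt{458}$ ($p = \sqrt{11982 - 10150} = \sqrt{1832} = 2 \sqrt{458} \approx 42.802$)
$P = - \frac{53995798}{12816245}$ ($P = 11976 \left(- \frac{1}{7215}\right) - \frac{13606}{\left(-73\right)^{2}} = - \frac{3992}{2405} - \frac{13606}{5329} = - \frac{53995798}{12816245} \approx -4.2131$)
$P - p = - \frac{53995798}{12816245} - 2 \sqrt{458}$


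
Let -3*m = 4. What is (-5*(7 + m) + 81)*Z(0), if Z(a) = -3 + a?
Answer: -158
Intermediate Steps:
m = -4/3 (m = -1/3*4 = -4/3 ≈ -1.3333)
(-5*(7 + m) + 81)*Z(0) = (-5*(7 - 4/3) + 81)*(-3 + 0) = (-5*17/3 + 81)*(-3) = (-85/3 + 81)*(-3) = (158/3)*(-3) = -158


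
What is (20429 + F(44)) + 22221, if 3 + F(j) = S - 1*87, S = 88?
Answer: 42648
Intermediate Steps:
F(j) = -2 (F(j) = -3 + (88 - 1*87) = -3 + (88 - 87) = -3 + 1 = -2)
(20429 + F(44)) + 22221 = (20429 - 2) + 22221 = 20427 + 22221 = 42648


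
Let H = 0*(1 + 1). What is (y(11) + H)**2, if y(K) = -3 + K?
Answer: 64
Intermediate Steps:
H = 0 (H = 0*2 = 0)
(y(11) + H)**2 = ((-3 + 11) + 0)**2 = (8 + 0)**2 = 8**2 = 64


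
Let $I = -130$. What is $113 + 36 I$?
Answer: $-4567$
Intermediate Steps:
$113 + 36 I = 113 + 36 \left(-130\right) = 113 - 4680 = -4567$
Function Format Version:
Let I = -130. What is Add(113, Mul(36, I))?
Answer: -4567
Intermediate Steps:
Add(113, Mul(36, I)) = Add(113, Mul(36, -130)) = Add(113, -4680) = -4567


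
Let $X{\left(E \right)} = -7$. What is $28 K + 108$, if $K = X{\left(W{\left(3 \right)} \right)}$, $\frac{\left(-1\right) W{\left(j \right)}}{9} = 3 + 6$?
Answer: $-88$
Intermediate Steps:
$W{\left(j \right)} = -81$ ($W{\left(j \right)} = - 9 \left(3 + 6\right) = \left(-9\right) 9 = -81$)
$K = -7$
$28 K + 108 = 28 \left(-7\right) + 108 = -196 + 108 = -88$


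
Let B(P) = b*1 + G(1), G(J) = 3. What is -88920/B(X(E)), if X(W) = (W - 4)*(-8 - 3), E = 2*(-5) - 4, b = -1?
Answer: -44460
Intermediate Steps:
E = -14 (E = -10 - 4 = -14)
X(W) = 44 - 11*W (X(W) = (-4 + W)*(-11) = 44 - 11*W)
B(P) = 2 (B(P) = -1*1 + 3 = -1 + 3 = 2)
-88920/B(X(E)) = -88920/2 = -88920*½ = -44460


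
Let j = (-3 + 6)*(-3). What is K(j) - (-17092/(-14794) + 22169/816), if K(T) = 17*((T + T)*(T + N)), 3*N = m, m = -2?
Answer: 17683388387/6035952 ≈ 2929.7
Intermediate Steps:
N = -⅔ (N = (⅓)*(-2) = -⅔ ≈ -0.66667)
j = -9 (j = 3*(-3) = -9)
K(T) = 34*T*(-⅔ + T) (K(T) = 17*((T + T)*(T - ⅔)) = 17*((2*T)*(-⅔ + T)) = 17*(2*T*(-⅔ + T)) = 34*T*(-⅔ + T))
K(j) - (-17092/(-14794) + 22169/816) = (34/3)*(-9)*(-2 + 3*(-9)) - (-17092/(-14794) + 22169/816) = (34/3)*(-9)*(-2 - 27) - (-17092*(-1/14794) + 22169*(1/816)) = (34/3)*(-9)*(-29) - (8546/7397 + 22169/816) = 2958 - 1*170957629/6035952 = 2958 - 170957629/6035952 = 17683388387/6035952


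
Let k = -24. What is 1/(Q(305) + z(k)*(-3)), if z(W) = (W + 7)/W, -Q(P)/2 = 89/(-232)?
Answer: -232/315 ≈ -0.73651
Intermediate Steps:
Q(P) = 89/116 (Q(P) = -178/(-232) = -178*(-1)/232 = -2*(-89/232) = 89/116)
z(W) = (7 + W)/W
1/(Q(305) + z(k)*(-3)) = 1/(89/116 + ((7 - 24)/(-24))*(-3)) = 1/(89/116 - 1/24*(-17)*(-3)) = 1/(89/116 + (17/24)*(-3)) = 1/(89/116 - 17/8) = 1/(-315/232) = -232/315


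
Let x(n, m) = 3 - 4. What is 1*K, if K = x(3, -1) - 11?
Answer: -12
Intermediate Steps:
x(n, m) = -1
K = -12 (K = -1 - 11 = -12)
1*K = 1*(-12) = -12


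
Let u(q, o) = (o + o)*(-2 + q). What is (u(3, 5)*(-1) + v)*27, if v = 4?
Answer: -162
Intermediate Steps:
u(q, o) = 2*o*(-2 + q) (u(q, o) = (2*o)*(-2 + q) = 2*o*(-2 + q))
(u(3, 5)*(-1) + v)*27 = ((2*5*(-2 + 3))*(-1) + 4)*27 = ((2*5*1)*(-1) + 4)*27 = (10*(-1) + 4)*27 = (-10 + 4)*27 = -6*27 = -162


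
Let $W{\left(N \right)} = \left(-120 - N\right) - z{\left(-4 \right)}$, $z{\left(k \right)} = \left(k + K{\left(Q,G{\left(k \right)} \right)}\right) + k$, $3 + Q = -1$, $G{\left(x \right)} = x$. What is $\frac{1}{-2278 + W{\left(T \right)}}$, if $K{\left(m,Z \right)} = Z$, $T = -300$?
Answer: $- \frac{1}{2086} \approx -0.00047939$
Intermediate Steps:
$Q = -4$ ($Q = -3 - 1 = -4$)
$z{\left(k \right)} = 3 k$ ($z{\left(k \right)} = \left(k + k\right) + k = 2 k + k = 3 k$)
$W{\left(N \right)} = -108 - N$ ($W{\left(N \right)} = \left(-120 - N\right) - 3 \left(-4\right) = \left(-120 - N\right) - -12 = \left(-120 - N\right) + 12 = -108 - N$)
$\frac{1}{-2278 + W{\left(T \right)}} = \frac{1}{-2278 - -192} = \frac{1}{-2278 + \left(-108 + 300\right)} = \frac{1}{-2278 + 192} = \frac{1}{-2086} = - \frac{1}{2086}$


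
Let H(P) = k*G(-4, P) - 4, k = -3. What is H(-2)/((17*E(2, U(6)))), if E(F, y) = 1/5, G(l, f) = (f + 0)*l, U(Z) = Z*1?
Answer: -140/17 ≈ -8.2353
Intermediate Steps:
U(Z) = Z
G(l, f) = f*l
H(P) = -4 + 12*P (H(P) = -3*P*(-4) - 4 = -(-12)*P - 4 = 12*P - 4 = -4 + 12*P)
E(F, y) = 1/5
H(-2)/((17*E(2, U(6)))) = (-4 + 12*(-2))/((17*(1/5))) = (-4 - 24)/(17/5) = -28*5/17 = -140/17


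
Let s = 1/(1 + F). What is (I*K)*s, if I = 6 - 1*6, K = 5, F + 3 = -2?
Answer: 0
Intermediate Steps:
F = -5 (F = -3 - 2 = -5)
I = 0 (I = 6 - 6 = 0)
s = -¼ (s = 1/(1 - 5) = 1/(-4) = -¼ ≈ -0.25000)
(I*K)*s = (0*5)*(-¼) = 0*(-¼) = 0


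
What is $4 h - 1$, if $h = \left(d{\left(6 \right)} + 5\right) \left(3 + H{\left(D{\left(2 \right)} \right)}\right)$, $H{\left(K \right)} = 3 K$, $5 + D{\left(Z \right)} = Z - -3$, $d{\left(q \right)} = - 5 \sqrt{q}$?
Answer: $59 - 60 \sqrt{6} \approx -87.969$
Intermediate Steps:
$D{\left(Z \right)} = -2 + Z$ ($D{\left(Z \right)} = -5 + \left(Z - -3\right) = -5 + \left(Z + 3\right) = -5 + \left(3 + Z\right) = -2 + Z$)
$h = 15 - 15 \sqrt{6}$ ($h = \left(- 5 \sqrt{6} + 5\right) \left(3 + 3 \left(-2 + 2\right)\right) = \left(5 - 5 \sqrt{6}\right) \left(3 + 3 \cdot 0\right) = \left(5 - 5 \sqrt{6}\right) \left(3 + 0\right) = \left(5 - 5 \sqrt{6}\right) 3 = 15 - 15 \sqrt{6} \approx -21.742$)
$4 h - 1 = 4 \left(15 - 15 \sqrt{6}\right) - 1 = \left(60 - 60 \sqrt{6}\right) - 1 = 59 - 60 \sqrt{6}$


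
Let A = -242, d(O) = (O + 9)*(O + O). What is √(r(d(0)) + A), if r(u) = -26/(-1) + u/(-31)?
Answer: 6*I*√6 ≈ 14.697*I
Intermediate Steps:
d(O) = 2*O*(9 + O) (d(O) = (9 + O)*(2*O) = 2*O*(9 + O))
r(u) = 26 - u/31 (r(u) = -26*(-1) + u*(-1/31) = 26 - u/31)
√(r(d(0)) + A) = √((26 - 2*0*(9 + 0)/31) - 242) = √((26 - 2*0*9/31) - 242) = √((26 - 1/31*0) - 242) = √((26 + 0) - 242) = √(26 - 242) = √(-216) = 6*I*√6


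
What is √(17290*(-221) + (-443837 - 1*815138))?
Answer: I*√5080065 ≈ 2253.9*I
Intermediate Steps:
√(17290*(-221) + (-443837 - 1*815138)) = √(-3821090 + (-443837 - 815138)) = √(-3821090 - 1258975) = √(-5080065) = I*√5080065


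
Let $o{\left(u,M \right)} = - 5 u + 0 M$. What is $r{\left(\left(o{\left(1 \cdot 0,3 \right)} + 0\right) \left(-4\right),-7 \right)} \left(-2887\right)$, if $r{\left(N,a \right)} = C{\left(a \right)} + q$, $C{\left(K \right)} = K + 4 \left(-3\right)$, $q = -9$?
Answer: $80836$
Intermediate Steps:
$o{\left(u,M \right)} = - 5 u$ ($o{\left(u,M \right)} = - 5 u + 0 = - 5 u$)
$C{\left(K \right)} = -12 + K$ ($C{\left(K \right)} = K - 12 = -12 + K$)
$r{\left(N,a \right)} = -21 + a$ ($r{\left(N,a \right)} = \left(-12 + a\right) - 9 = -21 + a$)
$r{\left(\left(o{\left(1 \cdot 0,3 \right)} + 0\right) \left(-4\right),-7 \right)} \left(-2887\right) = \left(-21 - 7\right) \left(-2887\right) = \left(-28\right) \left(-2887\right) = 80836$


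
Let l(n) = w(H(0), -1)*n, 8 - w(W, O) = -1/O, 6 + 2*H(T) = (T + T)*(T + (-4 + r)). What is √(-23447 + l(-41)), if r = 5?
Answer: I*√23734 ≈ 154.06*I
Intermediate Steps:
H(T) = -3 + T*(1 + T) (H(T) = -3 + ((T + T)*(T + (-4 + 5)))/2 = -3 + ((2*T)*(T + 1))/2 = -3 + ((2*T)*(1 + T))/2 = -3 + (2*T*(1 + T))/2 = -3 + T*(1 + T))
w(W, O) = 8 + 1/O (w(W, O) = 8 - (-1)/O = 8 + 1/O)
l(n) = 7*n (l(n) = (8 + 1/(-1))*n = (8 - 1)*n = 7*n)
√(-23447 + l(-41)) = √(-23447 + 7*(-41)) = √(-23447 - 287) = √(-23734) = I*√23734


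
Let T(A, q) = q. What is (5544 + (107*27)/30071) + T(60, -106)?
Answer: 163528987/30071 ≈ 5438.1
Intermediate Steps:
(5544 + (107*27)/30071) + T(60, -106) = (5544 + (107*27)/30071) - 106 = (5544 + 2889*(1/30071)) - 106 = (5544 + 2889/30071) - 106 = 166716513/30071 - 106 = 163528987/30071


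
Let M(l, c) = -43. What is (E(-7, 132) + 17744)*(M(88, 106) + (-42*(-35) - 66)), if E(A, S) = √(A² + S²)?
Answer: 24149584 + 1361*√17473 ≈ 2.4329e+7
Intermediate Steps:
(E(-7, 132) + 17744)*(M(88, 106) + (-42*(-35) - 66)) = (√((-7)² + 132²) + 17744)*(-43 + (-42*(-35) - 66)) = (√(49 + 17424) + 17744)*(-43 + (1470 - 66)) = (√17473 + 17744)*(-43 + 1404) = (17744 + √17473)*1361 = 24149584 + 1361*√17473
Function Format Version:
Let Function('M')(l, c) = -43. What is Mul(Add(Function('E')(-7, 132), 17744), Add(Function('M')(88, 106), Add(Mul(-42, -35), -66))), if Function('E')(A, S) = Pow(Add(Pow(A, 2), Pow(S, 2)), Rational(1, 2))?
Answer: Add(24149584, Mul(1361, Pow(17473, Rational(1, 2)))) ≈ 2.4329e+7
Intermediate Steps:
Mul(Add(Function('E')(-7, 132), 17744), Add(Function('M')(88, 106), Add(Mul(-42, -35), -66))) = Mul(Add(Pow(Add(Pow(-7, 2), Pow(132, 2)), Rational(1, 2)), 17744), Add(-43, Add(Mul(-42, -35), -66))) = Mul(Add(Pow(Add(49, 17424), Rational(1, 2)), 17744), Add(-43, Add(1470, -66))) = Mul(Add(Pow(17473, Rational(1, 2)), 17744), Add(-43, 1404)) = Mul(Add(17744, Pow(17473, Rational(1, 2))), 1361) = Add(24149584, Mul(1361, Pow(17473, Rational(1, 2))))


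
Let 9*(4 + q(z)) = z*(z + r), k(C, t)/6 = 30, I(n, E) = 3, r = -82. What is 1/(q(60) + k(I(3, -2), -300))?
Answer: 3/88 ≈ 0.034091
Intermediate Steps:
k(C, t) = 180 (k(C, t) = 6*30 = 180)
q(z) = -4 + z*(-82 + z)/9 (q(z) = -4 + (z*(z - 82))/9 = -4 + (z*(-82 + z))/9 = -4 + z*(-82 + z)/9)
1/(q(60) + k(I(3, -2), -300)) = 1/((-4 - 82/9*60 + (⅑)*60²) + 180) = 1/((-4 - 1640/3 + (⅑)*3600) + 180) = 1/((-4 - 1640/3 + 400) + 180) = 1/(-452/3 + 180) = 1/(88/3) = 3/88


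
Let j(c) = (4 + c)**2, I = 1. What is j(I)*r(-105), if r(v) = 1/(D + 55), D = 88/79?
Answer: 1975/4433 ≈ 0.44552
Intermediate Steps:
D = 88/79 (D = 88*(1/79) = 88/79 ≈ 1.1139)
r(v) = 79/4433 (r(v) = 1/(88/79 + 55) = 1/(4433/79) = 79/4433)
j(I)*r(-105) = (4 + 1)**2*(79/4433) = 5**2*(79/4433) = 25*(79/4433) = 1975/4433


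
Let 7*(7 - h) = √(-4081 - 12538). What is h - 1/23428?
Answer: 163995/23428 - I*√16619/7 ≈ 7.0 - 18.416*I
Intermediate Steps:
h = 7 - I*√16619/7 (h = 7 - √(-4081 - 12538)/7 = 7 - I*√16619/7 ≈ 7.0 - 18.416*I)
h - 1/23428 = (7 - I*√16619/7) - 1/23428 = 163995/23428 - I*√16619/7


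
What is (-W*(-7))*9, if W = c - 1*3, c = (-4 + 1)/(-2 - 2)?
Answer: -567/4 ≈ -141.75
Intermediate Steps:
c = ¾ (c = -3/(-4) = -3*(-¼) = ¾ ≈ 0.75000)
W = -9/4 (W = ¾ - 1*3 = ¾ - 3 = -9/4 ≈ -2.2500)
(-W*(-7))*9 = (-1*(-9/4)*(-7))*9 = ((9/4)*(-7))*9 = -63/4*9 = -567/4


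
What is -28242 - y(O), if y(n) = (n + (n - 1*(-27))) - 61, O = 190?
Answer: -28588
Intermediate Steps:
y(n) = -34 + 2*n (y(n) = (n + (n + 27)) - 61 = (n + (27 + n)) - 61 = (27 + 2*n) - 61 = -34 + 2*n)
-28242 - y(O) = -28242 - (-34 + 2*190) = -28242 - (-34 + 380) = -28242 - 1*346 = -28242 - 346 = -28588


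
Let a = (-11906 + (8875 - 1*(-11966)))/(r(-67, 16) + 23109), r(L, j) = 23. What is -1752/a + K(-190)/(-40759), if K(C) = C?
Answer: -1651849055726/364181665 ≈ -4535.8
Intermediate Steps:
a = 8935/23132 (a = (-11906 + (8875 - 1*(-11966)))/(23 + 23109) = (-11906 + (8875 + 11966))/23132 = (-11906 + 20841)*(1/23132) = 8935*(1/23132) = 8935/23132 ≈ 0.38626)
-1752/a + K(-190)/(-40759) = -1752/8935/23132 - 190/(-40759) = -1752*23132/8935 - 190*(-1/40759) = -40527264/8935 + 190/40759 = -1651849055726/364181665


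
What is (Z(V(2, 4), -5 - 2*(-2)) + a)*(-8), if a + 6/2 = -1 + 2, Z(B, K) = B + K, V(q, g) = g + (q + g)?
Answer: -56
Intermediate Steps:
V(q, g) = q + 2*g (V(q, g) = g + (g + q) = q + 2*g)
a = -2 (a = -3 + (-1 + 2) = -3 + 1 = -2)
(Z(V(2, 4), -5 - 2*(-2)) + a)*(-8) = (((2 + 2*4) + (-5 - 2*(-2))) - 2)*(-8) = (((2 + 8) + (-5 + 4)) - 2)*(-8) = ((10 - 1) - 2)*(-8) = (9 - 2)*(-8) = 7*(-8) = -56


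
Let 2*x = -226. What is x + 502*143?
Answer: 71673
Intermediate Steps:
x = -113 (x = (½)*(-226) = -113)
x + 502*143 = -113 + 502*143 = -113 + 71786 = 71673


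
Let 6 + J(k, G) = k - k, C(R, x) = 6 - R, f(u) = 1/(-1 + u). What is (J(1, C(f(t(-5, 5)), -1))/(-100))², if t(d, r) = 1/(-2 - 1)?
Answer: 9/2500 ≈ 0.0036000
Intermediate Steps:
t(d, r) = -⅓ (t(d, r) = 1/(-3) = -⅓)
J(k, G) = -6 (J(k, G) = -6 + (k - k) = -6 + 0 = -6)
(J(1, C(f(t(-5, 5)), -1))/(-100))² = (-6/(-100))² = (-6*(-1/100))² = (3/50)² = 9/2500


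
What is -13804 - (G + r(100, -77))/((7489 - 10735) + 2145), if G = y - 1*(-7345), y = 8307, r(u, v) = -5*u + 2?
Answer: -15183050/1101 ≈ -13790.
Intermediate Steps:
r(u, v) = 2 - 5*u
G = 15652 (G = 8307 - 1*(-7345) = 8307 + 7345 = 15652)
-13804 - (G + r(100, -77))/((7489 - 10735) + 2145) = -13804 - (15652 + (2 - 5*100))/((7489 - 10735) + 2145) = -13804 - (15652 + (2 - 500))/(-3246 + 2145) = -13804 - (15652 - 498)/(-1101) = -13804 - 15154*(-1)/1101 = -13804 - 1*(-15154/1101) = -13804 + 15154/1101 = -15183050/1101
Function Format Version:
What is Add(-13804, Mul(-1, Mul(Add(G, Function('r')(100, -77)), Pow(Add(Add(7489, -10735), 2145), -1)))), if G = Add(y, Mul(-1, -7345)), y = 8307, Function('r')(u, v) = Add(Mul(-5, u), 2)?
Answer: Rational(-15183050, 1101) ≈ -13790.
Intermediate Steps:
Function('r')(u, v) = Add(2, Mul(-5, u))
G = 15652 (G = Add(8307, Mul(-1, -7345)) = Add(8307, 7345) = 15652)
Add(-13804, Mul(-1, Mul(Add(G, Function('r')(100, -77)), Pow(Add(Add(7489, -10735), 2145), -1)))) = Add(-13804, Mul(-1, Mul(Add(15652, Add(2, Mul(-5, 100))), Pow(Add(Add(7489, -10735), 2145), -1)))) = Add(-13804, Mul(-1, Mul(Add(15652, Add(2, -500)), Pow(Add(-3246, 2145), -1)))) = Add(-13804, Mul(-1, Mul(Add(15652, -498), Pow(-1101, -1)))) = Add(-13804, Mul(-1, Mul(15154, Rational(-1, 1101)))) = Add(-13804, Mul(-1, Rational(-15154, 1101))) = Add(-13804, Rational(15154, 1101)) = Rational(-15183050, 1101)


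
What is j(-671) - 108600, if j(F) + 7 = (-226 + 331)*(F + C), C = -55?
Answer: -184837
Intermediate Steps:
j(F) = -5782 + 105*F (j(F) = -7 + (-226 + 331)*(F - 55) = -7 + 105*(-55 + F) = -7 + (-5775 + 105*F) = -5782 + 105*F)
j(-671) - 108600 = (-5782 + 105*(-671)) - 108600 = (-5782 - 70455) - 108600 = -76237 - 108600 = -184837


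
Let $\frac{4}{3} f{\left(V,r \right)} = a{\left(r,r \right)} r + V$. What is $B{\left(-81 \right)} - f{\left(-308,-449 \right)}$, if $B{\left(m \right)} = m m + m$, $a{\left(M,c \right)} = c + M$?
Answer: $- \frac{591381}{2} \approx -2.9569 \cdot 10^{5}$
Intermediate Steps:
$a{\left(M,c \right)} = M + c$
$B{\left(m \right)} = m + m^{2}$ ($B{\left(m \right)} = m^{2} + m = m + m^{2}$)
$f{\left(V,r \right)} = \frac{3 r^{2}}{2} + \frac{3 V}{4}$ ($f{\left(V,r \right)} = \frac{3 \left(\left(r + r\right) r + V\right)}{4} = \frac{3 \left(2 r r + V\right)}{4} = \frac{3 \left(2 r^{2} + V\right)}{4} = \frac{3 \left(V + 2 r^{2}\right)}{4} = \frac{3 r^{2}}{2} + \frac{3 V}{4}$)
$B{\left(-81 \right)} - f{\left(-308,-449 \right)} = - 81 \left(1 - 81\right) - \left(\frac{3 \left(-449\right)^{2}}{2} + \frac{3}{4} \left(-308\right)\right) = \left(-81\right) \left(-80\right) - \left(\frac{3}{2} \cdot 201601 - 231\right) = 6480 - \left(\frac{604803}{2} - 231\right) = 6480 - \frac{604341}{2} = - \frac{591381}{2}$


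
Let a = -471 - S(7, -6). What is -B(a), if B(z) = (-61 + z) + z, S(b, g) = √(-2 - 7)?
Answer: 1003 + 6*I ≈ 1003.0 + 6.0*I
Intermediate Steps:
S(b, g) = 3*I (S(b, g) = √(-9) = 3*I)
a = -471 - 3*I ≈ -471.0 - 3.0*I
B(z) = -61 + 2*z
-B(a) = -(-61 + 2*(-471 - 3*I)) = -(-61 + (-942 - 6*I)) = -(-1003 - 6*I) = 1003 + 6*I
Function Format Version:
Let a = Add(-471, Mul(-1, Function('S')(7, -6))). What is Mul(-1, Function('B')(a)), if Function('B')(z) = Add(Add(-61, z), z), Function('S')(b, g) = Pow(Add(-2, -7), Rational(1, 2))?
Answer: Add(1003, Mul(6, I)) ≈ Add(1003.0, Mul(6.0000, I))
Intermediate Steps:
Function('S')(b, g) = Mul(3, I) (Function('S')(b, g) = Pow(-9, Rational(1, 2)) = Mul(3, I))
a = Add(-471, Mul(-3, I)) (a = Add(-471, Mul(-1, Mul(3, I))) = Add(-471, Mul(-3, I)) ≈ Add(-471.00, Mul(-3.0000, I)))
Function('B')(z) = Add(-61, Mul(2, z))
Mul(-1, Function('B')(a)) = Mul(-1, Add(-61, Mul(2, Add(-471, Mul(-3, I))))) = Mul(-1, Add(-61, Add(-942, Mul(-6, I)))) = Mul(-1, Add(-1003, Mul(-6, I))) = Add(1003, Mul(6, I))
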